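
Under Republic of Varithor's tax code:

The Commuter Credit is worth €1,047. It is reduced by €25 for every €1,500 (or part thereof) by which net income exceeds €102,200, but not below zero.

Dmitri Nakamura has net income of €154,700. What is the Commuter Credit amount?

€172

Commuter Credit: income exceeds €102,200 by €52,500, which is 35 full-or-partial €1,500 increments; reduction = 35 × €25 = €875, leaving €172.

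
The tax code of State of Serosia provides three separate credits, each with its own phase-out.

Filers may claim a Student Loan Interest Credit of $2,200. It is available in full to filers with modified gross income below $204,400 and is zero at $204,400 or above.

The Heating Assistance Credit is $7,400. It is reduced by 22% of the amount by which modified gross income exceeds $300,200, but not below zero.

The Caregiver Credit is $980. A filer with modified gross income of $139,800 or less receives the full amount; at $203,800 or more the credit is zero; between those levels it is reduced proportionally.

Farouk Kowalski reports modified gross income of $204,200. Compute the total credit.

$9,600

Student Loan Interest Credit: $204,200 is below the $204,400 cutoff, so the full $2,200 applies.
Heating Assistance Credit: $204,200 is at or below the $300,200 threshold, so the full $7,400 applies.
Caregiver Credit: $204,200 is at or above $203,800, so the credit is $0.
Total: $2,200 + $7,400 + $0 = $9,600.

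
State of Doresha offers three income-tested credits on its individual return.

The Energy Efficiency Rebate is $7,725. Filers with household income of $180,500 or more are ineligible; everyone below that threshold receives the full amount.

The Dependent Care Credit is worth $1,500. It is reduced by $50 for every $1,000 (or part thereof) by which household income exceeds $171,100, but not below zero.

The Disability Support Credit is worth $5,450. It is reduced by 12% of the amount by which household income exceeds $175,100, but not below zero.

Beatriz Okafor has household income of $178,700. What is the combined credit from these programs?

Energy Efficiency Rebate: $178,700 is below the $180,500 cutoff, so the full $7,725 applies.
Dependent Care Credit: income exceeds $171,100 by $7,600, which is 8 full-or-partial $1,000 increments; reduction = 8 × $50 = $400, leaving $1,100.
Disability Support Credit: 12% of the $3,600 excess over $175,100 is $432; credit = $5,450 − $432 = $5,018.
Total: $7,725 + $1,100 + $5,018 = $13,843.

$13,843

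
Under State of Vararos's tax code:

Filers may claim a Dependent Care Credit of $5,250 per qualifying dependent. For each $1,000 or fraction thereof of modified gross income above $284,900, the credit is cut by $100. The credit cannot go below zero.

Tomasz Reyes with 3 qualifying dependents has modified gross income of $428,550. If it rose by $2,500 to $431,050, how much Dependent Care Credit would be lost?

At $428,550 — base = 3 × $5,250 = $15,750. income exceeds $284,900 by $143,650, which is 144 full-or-partial $1,000 increments; reduction = 144 × $100 = $14,400, leaving $1,350.
At $431,050 — base = 3 × $5,250 = $15,750. income exceeds $284,900 by $146,150, which is 147 full-or-partial $1,000 increments; reduction = 147 × $100 = $14,700, leaving $1,050.
Lost: $1,350 − $1,050 = $300.

$300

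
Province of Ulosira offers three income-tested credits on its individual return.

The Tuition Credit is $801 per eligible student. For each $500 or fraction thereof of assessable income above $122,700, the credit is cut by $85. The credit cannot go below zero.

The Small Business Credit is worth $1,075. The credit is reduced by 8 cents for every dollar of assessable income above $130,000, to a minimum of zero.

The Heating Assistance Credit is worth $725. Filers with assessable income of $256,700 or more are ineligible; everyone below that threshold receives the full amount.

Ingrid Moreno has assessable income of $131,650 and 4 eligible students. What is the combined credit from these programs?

Tuition Credit: base = 4 × $801 = $3,204. income exceeds $122,700 by $8,950, which is 18 full-or-partial $500 increments; reduction = 18 × $85 = $1,530, leaving $1,674.
Small Business Credit: 8% of the $1,650 excess over $130,000 is $132; credit = $1,075 − $132 = $943.
Heating Assistance Credit: $131,650 is below the $256,700 cutoff, so the full $725 applies.
Total: $1,674 + $943 + $725 = $3,342.

$3,342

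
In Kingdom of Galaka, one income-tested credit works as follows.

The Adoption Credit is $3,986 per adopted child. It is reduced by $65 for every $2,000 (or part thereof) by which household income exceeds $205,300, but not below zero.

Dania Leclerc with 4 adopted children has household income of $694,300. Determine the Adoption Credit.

$19

Adoption Credit: base = 4 × $3,986 = $15,944. income exceeds $205,300 by $489,000, which is 245 full-or-partial $2,000 increments; reduction = 245 × $65 = $15,925, leaving $19.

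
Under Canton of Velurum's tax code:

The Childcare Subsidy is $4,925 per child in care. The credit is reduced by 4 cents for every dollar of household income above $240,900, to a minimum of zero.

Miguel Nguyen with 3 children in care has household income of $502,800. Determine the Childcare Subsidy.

Childcare Subsidy: base = 3 × $4,925 = $14,775. 4% of the $261,900 excess over $240,900 is $10,476; credit = $14,775 − $10,476 = $4,299.

$4,299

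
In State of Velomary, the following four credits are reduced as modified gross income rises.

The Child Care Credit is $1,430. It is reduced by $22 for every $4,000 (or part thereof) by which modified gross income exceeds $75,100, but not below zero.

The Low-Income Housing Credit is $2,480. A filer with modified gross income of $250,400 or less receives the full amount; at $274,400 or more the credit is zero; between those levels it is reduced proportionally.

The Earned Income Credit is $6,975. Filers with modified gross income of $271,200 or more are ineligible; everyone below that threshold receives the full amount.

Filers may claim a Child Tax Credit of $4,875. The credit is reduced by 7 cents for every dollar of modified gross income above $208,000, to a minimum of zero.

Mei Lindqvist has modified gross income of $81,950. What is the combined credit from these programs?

$15,716

Child Care Credit: income exceeds $75,100 by $6,850, which is 2 full-or-partial $4,000 increments; reduction = 2 × $22 = $44, leaving $1,386.
Low-Income Housing Credit: $81,950 is at or below the $250,400 threshold, so the full $2,480 applies.
Earned Income Credit: $81,950 is below the $271,200 cutoff, so the full $6,975 applies.
Child Tax Credit: $81,950 is at or below the $208,000 threshold, so the full $4,875 applies.
Total: $1,386 + $2,480 + $6,975 + $4,875 = $15,716.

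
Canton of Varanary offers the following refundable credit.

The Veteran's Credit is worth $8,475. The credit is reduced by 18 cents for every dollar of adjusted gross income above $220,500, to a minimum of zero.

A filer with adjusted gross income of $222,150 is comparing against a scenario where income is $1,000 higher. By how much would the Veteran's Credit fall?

At $222,150 — 18% of the $1,650 excess over $220,500 is $297; credit = $8,475 − $297 = $8,178.
At $223,150 — 18% of the $2,650 excess over $220,500 is $477; credit = $8,475 − $477 = $7,998.
Lost: $8,178 − $7,998 = $180.

$180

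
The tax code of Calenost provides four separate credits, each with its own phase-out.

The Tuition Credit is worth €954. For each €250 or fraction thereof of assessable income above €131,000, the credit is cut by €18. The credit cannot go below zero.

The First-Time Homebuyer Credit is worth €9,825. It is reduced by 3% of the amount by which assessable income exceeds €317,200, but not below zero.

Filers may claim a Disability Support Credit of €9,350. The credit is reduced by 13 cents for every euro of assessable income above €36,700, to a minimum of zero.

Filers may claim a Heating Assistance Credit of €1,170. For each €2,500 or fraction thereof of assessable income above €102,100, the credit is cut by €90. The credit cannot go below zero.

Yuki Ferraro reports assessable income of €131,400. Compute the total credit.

Tuition Credit: income exceeds €131,000 by €400, which is 2 full-or-partial €250 increments; reduction = 2 × €18 = €36, leaving €918.
First-Time Homebuyer Credit: €131,400 is at or below the €317,200 threshold, so the full €9,825 applies.
Disability Support Credit: 13% of the €94,700 excess over €36,700 is €12,311 ≥ base, so the credit is €0.
Heating Assistance Credit: income exceeds €102,100 by €29,300, which is 12 full-or-partial €2,500 increments; reduction = 12 × €90 = €1,080, leaving €90.
Total: €918 + €9,825 + €0 + €90 = €10,833.

€10,833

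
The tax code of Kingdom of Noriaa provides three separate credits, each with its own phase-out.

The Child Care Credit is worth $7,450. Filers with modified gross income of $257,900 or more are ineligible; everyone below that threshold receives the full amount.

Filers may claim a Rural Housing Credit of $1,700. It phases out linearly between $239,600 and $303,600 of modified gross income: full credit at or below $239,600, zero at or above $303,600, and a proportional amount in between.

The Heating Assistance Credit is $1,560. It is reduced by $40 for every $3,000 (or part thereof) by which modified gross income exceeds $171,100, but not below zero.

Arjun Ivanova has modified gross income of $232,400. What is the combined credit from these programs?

$9,870

Child Care Credit: $232,400 is below the $257,900 cutoff, so the full $7,450 applies.
Rural Housing Credit: $232,400 is at or below the $239,600 threshold, so the full $1,700 applies.
Heating Assistance Credit: income exceeds $171,100 by $61,300, which is 21 full-or-partial $3,000 increments; reduction = 21 × $40 = $840, leaving $720.
Total: $7,450 + $1,700 + $720 = $9,870.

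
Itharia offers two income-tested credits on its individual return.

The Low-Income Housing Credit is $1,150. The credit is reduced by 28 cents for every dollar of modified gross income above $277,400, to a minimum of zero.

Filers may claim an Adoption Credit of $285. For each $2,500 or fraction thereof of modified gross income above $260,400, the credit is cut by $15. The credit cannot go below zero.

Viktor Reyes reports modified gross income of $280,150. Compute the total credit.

Low-Income Housing Credit: 28% of the $2,750 excess over $277,400 is $770; credit = $1,150 − $770 = $380.
Adoption Credit: income exceeds $260,400 by $19,750, which is 8 full-or-partial $2,500 increments; reduction = 8 × $15 = $120, leaving $165.
Total: $380 + $165 = $545.

$545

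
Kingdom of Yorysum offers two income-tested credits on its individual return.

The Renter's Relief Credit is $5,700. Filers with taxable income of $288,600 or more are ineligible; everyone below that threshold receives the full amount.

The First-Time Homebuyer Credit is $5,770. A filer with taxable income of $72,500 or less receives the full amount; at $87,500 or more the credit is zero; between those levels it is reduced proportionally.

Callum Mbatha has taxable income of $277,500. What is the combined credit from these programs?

$5,700

Renter's Relief Credit: $277,500 is below the $288,600 cutoff, so the full $5,700 applies.
First-Time Homebuyer Credit: $277,500 is at or above $87,500, so the credit is $0.
Total: $5,700 + $0 = $5,700.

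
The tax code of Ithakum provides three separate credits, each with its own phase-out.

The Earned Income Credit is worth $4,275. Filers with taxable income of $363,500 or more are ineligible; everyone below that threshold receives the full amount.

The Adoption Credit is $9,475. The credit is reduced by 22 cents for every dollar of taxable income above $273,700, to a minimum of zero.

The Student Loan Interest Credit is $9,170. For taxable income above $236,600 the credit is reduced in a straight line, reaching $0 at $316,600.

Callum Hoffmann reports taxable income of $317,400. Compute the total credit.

Earned Income Credit: $317,400 is below the $363,500 cutoff, so the full $4,275 applies.
Adoption Credit: 22% of the $43,700 excess over $273,700 is $9,614 ≥ base, so the credit is $0.
Student Loan Interest Credit: $317,400 is at or above $316,600, so the credit is $0.
Total: $4,275 + $0 + $0 = $4,275.

$4,275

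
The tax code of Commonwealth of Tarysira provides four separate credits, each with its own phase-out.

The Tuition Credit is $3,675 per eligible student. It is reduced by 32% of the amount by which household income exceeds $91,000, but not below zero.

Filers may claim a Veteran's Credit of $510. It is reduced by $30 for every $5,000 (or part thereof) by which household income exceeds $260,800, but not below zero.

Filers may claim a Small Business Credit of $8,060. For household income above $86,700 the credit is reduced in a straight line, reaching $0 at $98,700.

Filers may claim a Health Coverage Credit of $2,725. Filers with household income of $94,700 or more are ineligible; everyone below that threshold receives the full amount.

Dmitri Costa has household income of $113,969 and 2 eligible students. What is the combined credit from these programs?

$510

Tuition Credit: base = 2 × $3,675 = $7,350. 32% of the $22,969 excess over $91,000 is $7,350.08 ≥ base, so the credit is $0.
Veteran's Credit: $113,969 is at or below the $260,800 threshold, so the full $510 applies.
Small Business Credit: $113,969 is at or above $98,700, so the credit is $0.
Health Coverage Credit: $113,969 meets or exceeds the $94,700 cutoff, so the credit is $0.
Total: $0 + $510 + $0 + $0 = $510.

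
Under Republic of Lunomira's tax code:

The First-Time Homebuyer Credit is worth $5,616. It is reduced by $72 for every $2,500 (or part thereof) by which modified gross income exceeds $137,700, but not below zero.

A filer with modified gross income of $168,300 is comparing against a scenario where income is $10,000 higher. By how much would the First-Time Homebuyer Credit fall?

At $168,300 — income exceeds $137,700 by $30,600, which is 13 full-or-partial $2,500 increments; reduction = 13 × $72 = $936, leaving $4,680.
At $178,300 — income exceeds $137,700 by $40,600, which is 17 full-or-partial $2,500 increments; reduction = 17 × $72 = $1,224, leaving $4,392.
Lost: $4,680 − $4,392 = $288.

$288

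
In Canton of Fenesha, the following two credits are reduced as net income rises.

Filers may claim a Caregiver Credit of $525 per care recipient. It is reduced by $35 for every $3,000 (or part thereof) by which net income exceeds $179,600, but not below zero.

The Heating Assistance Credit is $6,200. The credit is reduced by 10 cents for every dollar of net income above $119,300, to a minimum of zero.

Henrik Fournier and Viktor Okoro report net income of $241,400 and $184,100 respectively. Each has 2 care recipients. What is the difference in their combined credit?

Henrik ($241,400): Caregiver Credit: base = 2 × $525 = $1,050. income exceeds $179,600 by $61,800, which is 21 full-or-partial $3,000 increments; reduction = 21 × $35 = $735, leaving $315. Heating Assistance Credit: 10% of the $122,100 excess over $119,300 is $12,210 ≥ base, so the credit is $0. total $315 + $0 = $315
Viktor ($184,100): Caregiver Credit: base = 2 × $525 = $1,050. income exceeds $179,600 by $4,500, which is 2 full-or-partial $3,000 increments; reduction = 2 × $35 = $70, leaving $980. Heating Assistance Credit: 10% of the $64,800 excess over $119,300 is $6,480 ≥ base, so the credit is $0. total $980 + $0 = $980
Difference: |$315 − $980| = $665.

$665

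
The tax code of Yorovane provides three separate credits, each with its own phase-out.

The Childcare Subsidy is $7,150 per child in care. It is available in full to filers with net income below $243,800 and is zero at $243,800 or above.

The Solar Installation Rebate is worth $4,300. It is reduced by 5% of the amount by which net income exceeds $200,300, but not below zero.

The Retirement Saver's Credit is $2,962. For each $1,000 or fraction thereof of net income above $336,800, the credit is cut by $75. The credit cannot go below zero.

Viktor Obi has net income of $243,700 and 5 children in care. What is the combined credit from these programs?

Childcare Subsidy: base = 5 × $7,150 = $35,750. $243,700 is below the $243,800 cutoff, so the full $35,750 applies.
Solar Installation Rebate: 5% of the $43,400 excess over $200,300 is $2,170; credit = $4,300 − $2,170 = $2,130.
Retirement Saver's Credit: $243,700 is at or below the $336,800 threshold, so the full $2,962 applies.
Total: $35,750 + $2,130 + $2,962 = $40,842.

$40,842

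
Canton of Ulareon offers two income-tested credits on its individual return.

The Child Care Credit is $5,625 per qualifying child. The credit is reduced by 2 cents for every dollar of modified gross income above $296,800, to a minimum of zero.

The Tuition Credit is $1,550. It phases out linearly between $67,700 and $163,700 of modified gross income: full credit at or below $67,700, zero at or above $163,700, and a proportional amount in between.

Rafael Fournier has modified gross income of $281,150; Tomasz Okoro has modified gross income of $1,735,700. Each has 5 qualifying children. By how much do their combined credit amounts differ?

Rafael ($281,150): Child Care Credit: base = 5 × $5,625 = $28,125. $281,150 is at or below the $296,800 threshold, so the full $28,125 applies. Tuition Credit: $281,150 is at or above $163,700, so the credit is $0. total $28,125 + $0 = $28,125
Tomasz ($1,735,700): Child Care Credit: base = 5 × $5,625 = $28,125. 2% of the $1,438,900 excess over $296,800 is $28,778 ≥ base, so the credit is $0. Tuition Credit: $1,735,700 is at or above $163,700, so the credit is $0. total $0 + $0 = $0
Difference: |$28,125 − $0| = $28,125.

$28,125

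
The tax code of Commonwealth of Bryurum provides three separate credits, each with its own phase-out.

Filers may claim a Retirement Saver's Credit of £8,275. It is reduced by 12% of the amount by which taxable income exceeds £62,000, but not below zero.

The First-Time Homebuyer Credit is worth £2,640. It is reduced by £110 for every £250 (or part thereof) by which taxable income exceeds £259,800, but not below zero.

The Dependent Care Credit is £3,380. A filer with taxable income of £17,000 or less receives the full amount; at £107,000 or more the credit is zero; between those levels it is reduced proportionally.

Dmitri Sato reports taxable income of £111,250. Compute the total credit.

£5,005

Retirement Saver's Credit: 12% of the £49,250 excess over £62,000 is £5,910; credit = £8,275 − £5,910 = £2,365.
First-Time Homebuyer Credit: £111,250 is at or below the £259,800 threshold, so the full £2,640 applies.
Dependent Care Credit: £111,250 is at or above £107,000, so the credit is £0.
Total: £2,365 + £2,640 + £0 = £5,005.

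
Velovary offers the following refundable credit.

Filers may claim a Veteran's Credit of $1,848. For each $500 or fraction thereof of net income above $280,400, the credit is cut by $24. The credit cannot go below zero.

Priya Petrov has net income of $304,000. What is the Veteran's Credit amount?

Veteran's Credit: income exceeds $280,400 by $23,600, which is 48 full-or-partial $500 increments; reduction = 48 × $24 = $1,152, leaving $696.

$696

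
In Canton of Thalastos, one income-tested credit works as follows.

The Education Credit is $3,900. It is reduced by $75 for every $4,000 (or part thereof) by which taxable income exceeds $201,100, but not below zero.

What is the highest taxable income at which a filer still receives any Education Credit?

$405,100

After 51 increments the reduction is 51 × $75 = $3,825, leaving $75; one more increment wipes it out. Increment 51 ends at excess 51 × $4,000 = $204,000, so the highest qualifying income is $201,100 + $204,000 = $405,100.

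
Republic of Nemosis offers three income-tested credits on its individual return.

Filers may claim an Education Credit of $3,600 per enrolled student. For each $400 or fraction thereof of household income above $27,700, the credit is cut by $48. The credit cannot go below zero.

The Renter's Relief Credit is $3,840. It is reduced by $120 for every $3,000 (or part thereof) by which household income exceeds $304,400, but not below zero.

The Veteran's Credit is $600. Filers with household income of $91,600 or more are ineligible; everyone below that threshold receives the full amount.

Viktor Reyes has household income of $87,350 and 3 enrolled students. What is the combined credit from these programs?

Education Credit: base = 3 × $3,600 = $10,800. income exceeds $27,700 by $59,650, which is 150 full-or-partial $400 increments; reduction = 150 × $48 = $7,200, leaving $3,600.
Renter's Relief Credit: $87,350 is at or below the $304,400 threshold, so the full $3,840 applies.
Veteran's Credit: $87,350 is below the $91,600 cutoff, so the full $600 applies.
Total: $3,600 + $3,840 + $600 = $8,040.

$8,040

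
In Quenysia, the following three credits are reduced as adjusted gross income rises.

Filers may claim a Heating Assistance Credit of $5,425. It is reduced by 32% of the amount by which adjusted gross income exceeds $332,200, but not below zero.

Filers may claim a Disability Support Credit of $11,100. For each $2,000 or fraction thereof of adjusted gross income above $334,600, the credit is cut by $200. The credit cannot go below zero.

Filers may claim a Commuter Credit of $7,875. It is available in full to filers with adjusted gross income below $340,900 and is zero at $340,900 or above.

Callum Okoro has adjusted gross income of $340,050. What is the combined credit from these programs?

$21,288

Heating Assistance Credit: 32% of the $7,850 excess over $332,200 is $2,512; credit = $5,425 − $2,512 = $2,913.
Disability Support Credit: income exceeds $334,600 by $5,450, which is 3 full-or-partial $2,000 increments; reduction = 3 × $200 = $600, leaving $10,500.
Commuter Credit: $340,050 is below the $340,900 cutoff, so the full $7,875 applies.
Total: $2,913 + $10,500 + $7,875 = $21,288.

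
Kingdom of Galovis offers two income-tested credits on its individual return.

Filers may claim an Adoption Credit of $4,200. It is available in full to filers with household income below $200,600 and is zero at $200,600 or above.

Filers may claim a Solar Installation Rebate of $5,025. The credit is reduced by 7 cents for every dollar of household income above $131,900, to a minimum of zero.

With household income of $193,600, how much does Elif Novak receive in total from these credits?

$4,906

Adoption Credit: $193,600 is below the $200,600 cutoff, so the full $4,200 applies.
Solar Installation Rebate: 7% of the $61,700 excess over $131,900 is $4,319; credit = $5,025 − $4,319 = $706.
Total: $4,200 + $706 = $4,906.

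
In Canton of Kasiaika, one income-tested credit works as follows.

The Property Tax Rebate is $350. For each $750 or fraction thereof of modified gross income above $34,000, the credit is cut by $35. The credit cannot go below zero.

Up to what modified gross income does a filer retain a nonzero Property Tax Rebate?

After 9 increments the reduction is 9 × $35 = $315, leaving $35; one more increment wipes it out. Increment 9 ends at excess 9 × $750 = $6,750, so the highest qualifying income is $34,000 + $6,750 = $40,750.

$40,750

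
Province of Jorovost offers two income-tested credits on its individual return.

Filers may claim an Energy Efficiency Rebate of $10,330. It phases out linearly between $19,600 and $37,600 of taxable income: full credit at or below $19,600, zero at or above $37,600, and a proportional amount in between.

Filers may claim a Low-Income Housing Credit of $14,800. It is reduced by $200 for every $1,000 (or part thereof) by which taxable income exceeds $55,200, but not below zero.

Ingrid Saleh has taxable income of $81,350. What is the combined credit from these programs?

Energy Efficiency Rebate: $81,350 is at or above $37,600, so the credit is $0.
Low-Income Housing Credit: income exceeds $55,200 by $26,150, which is 27 full-or-partial $1,000 increments; reduction = 27 × $200 = $5,400, leaving $9,400.
Total: $0 + $9,400 = $9,400.

$9,400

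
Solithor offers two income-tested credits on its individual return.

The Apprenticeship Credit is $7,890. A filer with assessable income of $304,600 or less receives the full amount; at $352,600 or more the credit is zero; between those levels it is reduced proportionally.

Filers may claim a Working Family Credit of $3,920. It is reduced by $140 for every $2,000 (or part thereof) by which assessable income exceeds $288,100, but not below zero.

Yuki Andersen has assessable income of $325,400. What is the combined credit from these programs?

Apprenticeship Credit: $325,400 is $20,800 into a $48,000 phase-out range, leaving 27,200/48,000 of the credit: $7,890 × 27,200/48,000 = $4,471.
Working Family Credit: income exceeds $288,100 by $37,300, which is 19 full-or-partial $2,000 increments; reduction = 19 × $140 = $2,660, leaving $1,260.
Total: $4,471 + $1,260 = $5,731.

$5,731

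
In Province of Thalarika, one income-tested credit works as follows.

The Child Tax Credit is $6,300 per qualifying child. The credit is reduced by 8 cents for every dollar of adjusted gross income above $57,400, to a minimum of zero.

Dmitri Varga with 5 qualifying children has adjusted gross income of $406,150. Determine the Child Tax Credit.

Child Tax Credit: base = 5 × $6,300 = $31,500. 8% of the $348,750 excess over $57,400 is $27,900; credit = $31,500 − $27,900 = $3,600.

$3,600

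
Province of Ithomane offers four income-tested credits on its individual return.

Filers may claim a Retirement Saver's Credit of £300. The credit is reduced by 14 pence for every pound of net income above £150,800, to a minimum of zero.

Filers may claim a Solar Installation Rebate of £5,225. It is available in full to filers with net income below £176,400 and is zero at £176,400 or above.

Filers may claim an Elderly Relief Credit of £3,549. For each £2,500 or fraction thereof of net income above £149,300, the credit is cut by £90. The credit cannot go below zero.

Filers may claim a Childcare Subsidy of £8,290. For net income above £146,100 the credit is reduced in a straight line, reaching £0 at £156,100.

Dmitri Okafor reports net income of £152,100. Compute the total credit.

£12,028

Retirement Saver's Credit: 14% of the £1,300 excess over £150,800 is £182; credit = £300 − £182 = £118.
Solar Installation Rebate: £152,100 is below the £176,400 cutoff, so the full £5,225 applies.
Elderly Relief Credit: income exceeds £149,300 by £2,800, which is 2 full-or-partial £2,500 increments; reduction = 2 × £90 = £180, leaving £3,369.
Childcare Subsidy: £152,100 is £6,000 into a £10,000 phase-out range, leaving 4,000/10,000 of the credit: £8,290 × 4,000/10,000 = £3,316.
Total: £118 + £5,225 + £3,369 + £3,316 = £12,028.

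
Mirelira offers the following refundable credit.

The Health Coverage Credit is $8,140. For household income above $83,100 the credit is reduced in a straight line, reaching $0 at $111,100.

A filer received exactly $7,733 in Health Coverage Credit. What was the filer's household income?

$84,500

$7,733 is 7,733/8,140 of the full $8,140, so 407/8,140 of the $28,000 range has been used: income = $83,100 + $28,000 × 407/8,140 = $84,500.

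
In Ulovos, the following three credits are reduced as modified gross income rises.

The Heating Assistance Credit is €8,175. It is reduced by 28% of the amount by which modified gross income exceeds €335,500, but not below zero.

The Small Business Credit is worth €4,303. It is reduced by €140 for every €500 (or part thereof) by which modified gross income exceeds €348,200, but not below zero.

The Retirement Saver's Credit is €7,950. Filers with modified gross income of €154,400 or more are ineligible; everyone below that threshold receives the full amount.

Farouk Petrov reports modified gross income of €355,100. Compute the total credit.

Heating Assistance Credit: 28% of the €19,600 excess over €335,500 is €5,488; credit = €8,175 − €5,488 = €2,687.
Small Business Credit: income exceeds €348,200 by €6,900, which is 14 full-or-partial €500 increments; reduction = 14 × €140 = €1,960, leaving €2,343.
Retirement Saver's Credit: €355,100 meets or exceeds the €154,400 cutoff, so the credit is €0.
Total: €2,687 + €2,343 + €0 = €5,030.

€5,030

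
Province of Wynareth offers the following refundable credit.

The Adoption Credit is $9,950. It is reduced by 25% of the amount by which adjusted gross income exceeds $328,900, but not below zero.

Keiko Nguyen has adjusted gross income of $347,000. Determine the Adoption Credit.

$5,425

Adoption Credit: 25% of the $18,100 excess over $328,900 is $4,525; credit = $9,950 − $4,525 = $5,425.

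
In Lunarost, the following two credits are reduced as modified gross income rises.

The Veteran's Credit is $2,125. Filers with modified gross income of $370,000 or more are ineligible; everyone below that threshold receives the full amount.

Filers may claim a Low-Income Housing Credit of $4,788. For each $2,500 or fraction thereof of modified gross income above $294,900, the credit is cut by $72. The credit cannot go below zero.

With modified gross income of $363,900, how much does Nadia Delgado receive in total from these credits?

Veteran's Credit: $363,900 is below the $370,000 cutoff, so the full $2,125 applies.
Low-Income Housing Credit: income exceeds $294,900 by $69,000, which is 28 full-or-partial $2,500 increments; reduction = 28 × $72 = $2,016, leaving $2,772.
Total: $2,125 + $2,772 = $4,897.

$4,897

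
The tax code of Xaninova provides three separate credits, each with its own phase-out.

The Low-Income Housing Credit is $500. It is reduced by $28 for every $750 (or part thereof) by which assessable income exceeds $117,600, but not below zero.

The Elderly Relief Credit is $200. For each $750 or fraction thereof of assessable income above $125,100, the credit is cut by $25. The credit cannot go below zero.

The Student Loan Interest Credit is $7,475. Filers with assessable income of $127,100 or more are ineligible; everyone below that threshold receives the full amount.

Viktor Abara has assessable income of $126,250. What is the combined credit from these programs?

Low-Income Housing Credit: income exceeds $117,600 by $8,650, which is 12 full-or-partial $750 increments; reduction = 12 × $28 = $336, leaving $164.
Elderly Relief Credit: income exceeds $125,100 by $1,150, which is 2 full-or-partial $750 increments; reduction = 2 × $25 = $50, leaving $150.
Student Loan Interest Credit: $126,250 is below the $127,100 cutoff, so the full $7,475 applies.
Total: $164 + $150 + $7,475 = $7,789.

$7,789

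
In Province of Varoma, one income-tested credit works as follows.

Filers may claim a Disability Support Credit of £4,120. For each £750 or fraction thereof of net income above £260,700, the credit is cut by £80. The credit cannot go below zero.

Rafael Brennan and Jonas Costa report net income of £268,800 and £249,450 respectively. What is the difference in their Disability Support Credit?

Rafael (£268,800): Disability Support Credit: income exceeds £260,700 by £8,100, which is 11 full-or-partial £750 increments; reduction = 11 × £80 = £880, leaving £3,240.
Jonas (£249,450): Disability Support Credit: £249,450 is at or below the £260,700 threshold, so the full £4,120 applies.
Difference: |£3,240 − £4,120| = £880.

£880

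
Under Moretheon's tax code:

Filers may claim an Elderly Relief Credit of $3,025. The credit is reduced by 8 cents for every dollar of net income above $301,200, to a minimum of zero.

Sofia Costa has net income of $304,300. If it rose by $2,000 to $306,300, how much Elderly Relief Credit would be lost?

$160

At $304,300 — 8% of the $3,100 excess over $301,200 is $248; credit = $3,025 − $248 = $2,777.
At $306,300 — 8% of the $5,100 excess over $301,200 is $408; credit = $3,025 − $408 = $2,617.
Lost: $2,777 − $2,617 = $160.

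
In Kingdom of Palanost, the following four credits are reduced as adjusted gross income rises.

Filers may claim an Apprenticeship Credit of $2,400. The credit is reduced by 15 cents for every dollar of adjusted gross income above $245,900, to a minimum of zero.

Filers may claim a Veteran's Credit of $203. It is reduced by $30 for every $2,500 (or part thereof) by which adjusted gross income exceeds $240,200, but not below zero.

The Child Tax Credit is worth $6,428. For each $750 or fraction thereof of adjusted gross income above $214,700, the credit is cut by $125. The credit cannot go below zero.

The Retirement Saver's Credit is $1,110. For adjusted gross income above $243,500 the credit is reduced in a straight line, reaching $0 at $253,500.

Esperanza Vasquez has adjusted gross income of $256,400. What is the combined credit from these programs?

Apprenticeship Credit: 15% of the $10,500 excess over $245,900 is $1,575; credit = $2,400 − $1,575 = $825.
Veteran's Credit: income exceeds $240,200 by $16,200 → 7 increments × $30 = $210 ≥ base, so the credit is $0.
Child Tax Credit: income exceeds $214,700 by $41,700 → 56 increments × $125 = $7,000 ≥ base, so the credit is $0.
Retirement Saver's Credit: $256,400 is at or above $253,500, so the credit is $0.
Total: $825 + $0 + $0 + $0 = $825.

$825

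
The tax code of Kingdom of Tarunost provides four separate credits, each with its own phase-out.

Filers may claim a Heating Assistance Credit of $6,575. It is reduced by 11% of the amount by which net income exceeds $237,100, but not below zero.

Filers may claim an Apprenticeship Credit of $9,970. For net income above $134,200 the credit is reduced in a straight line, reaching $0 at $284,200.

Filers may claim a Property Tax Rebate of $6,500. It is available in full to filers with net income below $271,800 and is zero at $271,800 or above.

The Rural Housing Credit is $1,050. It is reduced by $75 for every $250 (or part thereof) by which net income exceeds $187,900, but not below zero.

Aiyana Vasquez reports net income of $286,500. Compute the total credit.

$1,141

Heating Assistance Credit: 11% of the $49,400 excess over $237,100 is $5,434; credit = $6,575 − $5,434 = $1,141.
Apprenticeship Credit: $286,500 is at or above $284,200, so the credit is $0.
Property Tax Rebate: $286,500 meets or exceeds the $271,800 cutoff, so the credit is $0.
Rural Housing Credit: income exceeds $187,900 by $98,600 → 395 increments × $75 = $29,625 ≥ base, so the credit is $0.
Total: $1,141 + $0 + $0 + $0 = $1,141.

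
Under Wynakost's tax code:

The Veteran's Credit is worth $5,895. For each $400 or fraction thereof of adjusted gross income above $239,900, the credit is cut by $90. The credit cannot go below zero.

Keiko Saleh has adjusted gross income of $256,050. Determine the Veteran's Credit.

$2,205

Veteran's Credit: income exceeds $239,900 by $16,150, which is 41 full-or-partial $400 increments; reduction = 41 × $90 = $3,690, leaving $2,205.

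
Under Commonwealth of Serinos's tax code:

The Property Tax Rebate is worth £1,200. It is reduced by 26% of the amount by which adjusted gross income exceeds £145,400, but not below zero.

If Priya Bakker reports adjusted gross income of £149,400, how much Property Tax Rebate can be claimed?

Property Tax Rebate: 26% of the £4,000 excess over £145,400 is £1,040; credit = £1,200 − £1,040 = £160.

£160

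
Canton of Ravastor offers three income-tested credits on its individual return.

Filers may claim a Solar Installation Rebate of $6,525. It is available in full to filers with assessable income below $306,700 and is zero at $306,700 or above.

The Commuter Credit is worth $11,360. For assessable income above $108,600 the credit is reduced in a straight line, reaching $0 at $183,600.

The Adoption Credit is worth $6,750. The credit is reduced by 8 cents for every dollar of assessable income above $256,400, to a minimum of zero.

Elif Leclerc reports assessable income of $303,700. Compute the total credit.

$9,491

Solar Installation Rebate: $303,700 is below the $306,700 cutoff, so the full $6,525 applies.
Commuter Credit: $303,700 is at or above $183,600, so the credit is $0.
Adoption Credit: 8% of the $47,300 excess over $256,400 is $3,784; credit = $6,750 − $3,784 = $2,966.
Total: $6,525 + $0 + $2,966 = $9,491.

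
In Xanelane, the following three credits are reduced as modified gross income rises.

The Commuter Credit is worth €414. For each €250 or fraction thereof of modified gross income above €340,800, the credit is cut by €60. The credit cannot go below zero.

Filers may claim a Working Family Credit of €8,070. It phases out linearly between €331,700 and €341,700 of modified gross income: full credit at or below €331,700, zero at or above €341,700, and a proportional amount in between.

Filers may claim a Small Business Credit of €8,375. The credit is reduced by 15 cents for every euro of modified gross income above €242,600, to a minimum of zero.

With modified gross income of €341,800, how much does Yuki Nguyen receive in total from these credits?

€174

Commuter Credit: income exceeds €340,800 by €1,000, which is 4 full-or-partial €250 increments; reduction = 4 × €60 = €240, leaving €174.
Working Family Credit: €341,800 is at or above €341,700, so the credit is €0.
Small Business Credit: 15% of the €99,200 excess over €242,600 is €14,880 ≥ base, so the credit is €0.
Total: €174 + €0 + €0 = €174.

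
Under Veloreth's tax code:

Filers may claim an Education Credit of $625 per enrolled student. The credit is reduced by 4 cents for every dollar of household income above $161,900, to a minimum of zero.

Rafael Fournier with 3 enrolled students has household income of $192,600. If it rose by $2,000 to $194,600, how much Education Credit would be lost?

$80

At $192,600 — base = 3 × $625 = $1,875. 4% of the $30,700 excess over $161,900 is $1,228; credit = $1,875 − $1,228 = $647.
At $194,600 — base = 3 × $625 = $1,875. 4% of the $32,700 excess over $161,900 is $1,308; credit = $1,875 − $1,308 = $567.
Lost: $647 − $567 = $80.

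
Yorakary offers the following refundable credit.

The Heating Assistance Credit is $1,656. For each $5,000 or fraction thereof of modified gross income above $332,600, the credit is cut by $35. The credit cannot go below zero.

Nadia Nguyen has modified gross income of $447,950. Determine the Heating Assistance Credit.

Heating Assistance Credit: income exceeds $332,600 by $115,350, which is 24 full-or-partial $5,000 increments; reduction = 24 × $35 = $840, leaving $816.

$816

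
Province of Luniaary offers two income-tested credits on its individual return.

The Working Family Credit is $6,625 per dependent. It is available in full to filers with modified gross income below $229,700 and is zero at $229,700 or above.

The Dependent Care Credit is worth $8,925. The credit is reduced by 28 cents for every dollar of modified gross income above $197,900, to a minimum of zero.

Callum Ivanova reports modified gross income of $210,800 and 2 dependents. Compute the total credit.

Working Family Credit: base = 2 × $6,625 = $13,250. $210,800 is below the $229,700 cutoff, so the full $13,250 applies.
Dependent Care Credit: 28% of the $12,900 excess over $197,900 is $3,612; credit = $8,925 − $3,612 = $5,313.
Total: $13,250 + $5,313 = $18,563.

$18,563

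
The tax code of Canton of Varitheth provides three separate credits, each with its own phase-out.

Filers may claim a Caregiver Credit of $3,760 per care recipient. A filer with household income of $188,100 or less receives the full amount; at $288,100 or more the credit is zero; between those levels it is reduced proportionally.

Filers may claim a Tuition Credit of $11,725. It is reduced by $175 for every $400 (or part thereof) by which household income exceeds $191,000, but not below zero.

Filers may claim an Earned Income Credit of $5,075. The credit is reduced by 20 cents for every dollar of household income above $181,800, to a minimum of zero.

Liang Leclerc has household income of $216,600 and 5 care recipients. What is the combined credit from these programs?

$13,967

Caregiver Credit: base = 5 × $3,760 = $18,800. $216,600 is $28,500 into a $100,000 phase-out range, leaving 71,500/100,000 of the credit: $18,800 × 71,500/100,000 = $13,442.
Tuition Credit: income exceeds $191,000 by $25,600, which is 64 full-or-partial $400 increments; reduction = 64 × $175 = $11,200, leaving $525.
Earned Income Credit: 20% of the $34,800 excess over $181,800 is $6,960 ≥ base, so the credit is $0.
Total: $13,442 + $525 + $0 = $13,967.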